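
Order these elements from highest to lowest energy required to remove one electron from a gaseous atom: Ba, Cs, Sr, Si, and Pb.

Si is in period 3, group 14; Sr is in period 5, group 2; Cs is in period 6, group 1; Ba is in period 6, group 2; Pb is in period 6, group 14.
Across a period the outer electron is held more tightly (higher IE₁); down a group it sits in a higher shell, more shielded, and comes off more easily.
Here both period and group differ, so the two effects have to be weighed against each other.
Ba > Cs: Ba lies to the right of Cs in period 6, so the across-period effect alone puts Ba higher.
Sr > Ba: they share group 2; the group trend gives Sr the larger value.
Pb > Sr: period and group pull opposite ways; the across-period shift dominates (716 vs 550 kJ/mol).
Si > Pb: they share group 14; the group trend gives Si the larger value.
Approximate values (kJ/mol): Si 786, Sr 550, Cs 376, Ba 503, Pb 716.
So from highest to lowest: Si > Pb > Sr > Ba > Cs.

Si, Pb, Sr, Ba, Cs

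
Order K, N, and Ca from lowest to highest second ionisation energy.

Ca, N, K

Consider each +1 ion: K⁺ is the bare [Ar] core; N⁺ still has 4 valence electrons; Ca⁺ still has 1 valence electron.
Breaking into a closed-shell core is much more expensive than removing a leftover valence electron — K has the largest IE_2 here.
Valence configurations: N⁺ [He]2s²2p², Ca⁺ [Ar]4s¹.
The numbers (kJ/mol): K 3052, N 2856, Ca 1145.
Putting it together, IE_2: Ca < N < K.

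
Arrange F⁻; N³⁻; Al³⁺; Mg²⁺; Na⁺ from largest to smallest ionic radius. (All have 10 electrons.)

N³⁻, F⁻, Na⁺, Mg²⁺, Al³⁺

All of these have 10 electrons, so size is governed by nuclear charge alone: the more protons, the stronger the pull on the same electron cloud, and the smaller the ion.
Nuclear charges: Al³⁺ (Z=13), Mg²⁺ (Z=12), Na⁺ (Z=11), F⁻ (Z=9), N³⁻ (Z=7).
Largest to smallest: N³⁻ > F⁻ > Na⁺ > Mg²⁺ > Al³⁺.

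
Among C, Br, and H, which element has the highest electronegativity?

Atoms toward the upper right of the periodic table pull bonding electrons most strongly.
Neither a single period nor a single group — weigh both effects.
C > H: the two effects oppose for this pair; the across-period effect wins (2.55 vs 2.20).
Br > C: the two effects oppose for this pair; the across-period effect wins (2.96 vs 2.55).
For reference (Pauling): H 2.20, C 2.55, Br 2.96.
The highest electronegativity among these belongs to Br.

Br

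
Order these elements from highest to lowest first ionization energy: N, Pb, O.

N > O > Pb

Across a period the outer electron is held more tightly (higher IE₁); down a group it sits in a higher shell, more shielded, and comes off more easily.
Here both period and group differ, so the two effects have to be weighed against each other.
O > Pb: both effects reinforce here, so O is clearly the higher of the two.
N > O: this pair runs against the simple trend — see the exception note.
Note the exception: N has a higher first ionization energy than O, contrary to the simple trend — pairing an electron in O's 2p⁴ costs repulsion energy, so O ionizes more easily than half-filled N (2p³).
Approximate values (kJ/mol): N 1402, O 1314, Pb 716.
So from highest to lowest: N > O > Pb.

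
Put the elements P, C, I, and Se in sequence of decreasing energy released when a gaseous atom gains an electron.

I > Se > C > P

EA tends to increase across a period and decrease down a group, though the pattern is less regular than for IE or radius.
A diagonal step moves right (one effect) and down (the opposite effect) at once.
C > P: the two effects oppose for this pair; the down-group effect wins (122 vs 72 kJ/mol).
Se > C: the two effects oppose for this pair; the across-period effect wins (195 vs 122 kJ/mol).
I > Se: the two effects oppose for this pair; the across-period effect wins (295 vs 195 kJ/mol).
Approximate values (kJ/mol): C 122, P 72, Se 195, I 295.
So from highest to lowest: I > Se > C > P.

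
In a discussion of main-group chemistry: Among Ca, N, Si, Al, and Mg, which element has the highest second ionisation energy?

After 1 electron has been removed, what remains? Ca⁺ still has 1 valence electron; N⁺ still has 4 valence electrons; Si⁺ still has 3 valence electrons; Al⁺ still has 2 valence electrons; Mg⁺ still has 1 valence electron.
All are still removing valence electrons, so compare the +1 ions as you would atoms: IE_2 generally rises across a period (higher Z_eff) and falls down a group (larger shell), subject to the usual subshell exceptions.
Valence configurations: Ca⁺ [Ar]4s¹, N⁺ [He]2s²2p², Si⁺ [Ne]3s²3p¹, Al⁺ [Ne]3s², Mg⁺ [Ne]3s¹.
Si⁺ loses a lone 3p electron whereas Al⁺ must break into a filled 3s² pair, so IE_2(Al) > IE_2(Si) even though Si has the higher nuclear charge.
Tabulated IE_2 (kJ/mol): Ca 1145, N 2856, Si 1577, Al 1817, Mg 1451.
So the second ionization energies run Ca < Mg < Si < Al < N.

N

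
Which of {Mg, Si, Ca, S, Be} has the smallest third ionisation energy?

The third ionization energy removes an electron from the +2 ion. For each element: Mg²⁺ is the bare [Ne] core; Si²⁺ still has 2 valence electrons; Ca²⁺ is the bare [Ar] core; S²⁺ still has 4 valence electrons; Be²⁺ is the bare [He] core.
Pulling an electron out of a noble-gas core costs far more than removing a remaining valence electron, so Ca, Mg and Be sit at the high end of IE_3.
Valence configurations: Si²⁺ [Ne]3s², S²⁺ [Ne]3s²3p².
Tabulated IE_3 (kJ/mol): Mg 7733, Si 3232, Ca 4912, S 3357, Be 14849.
Putting it together, IE_3: Si < S < Ca < Mg < Be.

Si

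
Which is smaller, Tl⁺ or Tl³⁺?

Tl³⁺

Both ions have Z = 81 protons, but Tl³⁺ has lost more electrons, so its remaining electrons feel a larger effective nuclear charge per electron and are pulled in more tightly.
Higher positive charge → smaller ion, so Tl⁺ > Tl³⁺.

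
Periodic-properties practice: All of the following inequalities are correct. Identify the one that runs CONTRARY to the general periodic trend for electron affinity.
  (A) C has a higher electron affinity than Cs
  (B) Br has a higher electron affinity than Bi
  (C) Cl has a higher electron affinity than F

(C)

The general trend: electron affinity increases across a period and decreases down a group.
(A) C (period 2, group 14) vs Cs (period 6, group 1): the stated order agrees with the simple trend.
(B) Br (period 4, group 17) vs Bi (period 6, group 15): the stated order agrees with the simple trend.
(C) Cl (period 3, group 17) vs F (period 2, group 17): the stated order contradicts the simple trend.
The exception is (C): F's small 2p subshell makes the incoming electron feel strong e⁻–e⁻ repulsion, so Cl actually releases more energy on gaining an electron.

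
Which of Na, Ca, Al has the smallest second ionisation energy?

Ca

Consider each +1 ion: Na⁺ is the bare [Ne] core; Ca⁺ still has 1 valence electron; Al⁺ still has 2 valence electrons.
Core electrons are held far more tightly than valence electrons, so Na tops the IE_2 order.
Valence configurations: Ca⁺ [Ar]4s¹, Al⁺ [Ne]3s².
Approximate IE_2 values (kJ/mol): Na 4562, Ca 1145, Al 1817.
Hence IE_2: Ca < Al < Na.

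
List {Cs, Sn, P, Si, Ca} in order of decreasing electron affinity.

Si, Sn, P, Cs, Ca

Si is in period 3, group 14; P is in period 3, group 15; Ca is in period 4, group 2; Sn is in period 5, group 14; Cs is in period 6, group 1.
Electron affinity generally becomes more exothermic across a period toward the halogens and less exothermic down a group.
These span different periods and groups, so the two trends combine.
Cs > Ca: this pair runs against the simple trend — see the exception note.
P > Cs: relative to Cs, both the across-period and down-group shifts push P's electron affinity up.
Sn > P: this pair runs against the simple trend — see the exception note.
Si > Sn: they share group 14; the group trend gives Si the larger value.
Note the exception: Cs has a higher electron affinity than Ca, contrary to the simple trend — adding an electron to Ca (ns²) has to open a new, higher-energy np subshell, which is unfavourable.
Note the exception: Sn has a higher electron affinity than P, contrary to the simple trend — adding an electron to P's half-filled np³ subshell costs electron-pairing energy.
Note the exception: Si has a higher electron affinity than P, contrary to the simple trend — adding an electron to P's half-filled 3p³ is unfavourable, so Si (3p²) has the more exothermic EA.
Approximate values (kJ/mol): Si 134, P 72, Ca 2, Sn 107, Cs 46.
So from highest to lowest: Si > Sn > P > Cs > Ca.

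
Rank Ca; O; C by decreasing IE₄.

O, Ca, C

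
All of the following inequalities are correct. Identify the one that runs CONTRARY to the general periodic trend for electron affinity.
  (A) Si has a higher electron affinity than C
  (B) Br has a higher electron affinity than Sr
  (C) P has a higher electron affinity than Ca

The general trend: electron affinity increases across a period and decreases down a group.
(A) Si (period 3, group 14) vs C (period 2, group 14): the stated order contradicts the simple trend.
(B) Br (period 4, group 17) vs Sr (period 5, group 2): the stated order agrees with the simple trend.
(C) P (period 3, group 15) vs Ca (period 4, group 2): the stated order agrees with the simple trend.
The exception is (A): Si's larger, more diffuse 3p orbitals accept an added electron slightly more readily than C's compact 2p.

(A)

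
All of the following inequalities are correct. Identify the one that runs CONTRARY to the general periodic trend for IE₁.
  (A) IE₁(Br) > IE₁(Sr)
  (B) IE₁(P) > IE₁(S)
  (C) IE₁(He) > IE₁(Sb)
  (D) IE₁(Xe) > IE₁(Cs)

The general trend: IE₁ increases across a period and decreases down a group.
(A) Br (period 4, group 17) vs Sr (period 5, group 2): the stated order agrees with the simple trend.
(B) P (period 3, group 15) vs S (period 3, group 16): the stated order contradicts the simple trend.
(C) He (period 1, group 18) vs Sb (period 5, group 15): the stated order agrees with the simple trend.
(D) Xe (period 5, group 18) vs Cs (period 6, group 1): the stated order agrees with the simple trend.
The exception is (B): S (3p⁴) ionizes more easily than half-filled P (3p³) because the paired 3p electron in S is pushed out by e⁻–e⁻ repulsion.

(B)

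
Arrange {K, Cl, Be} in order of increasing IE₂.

After 1 electron has been removed, what remains? K⁺ is the bare [Ar] core; Cl⁺ still has 6 valence electrons; Be⁺ still has 1 valence electron.
Pulling an electron out of a noble-gas core costs far more than removing a remaining valence electron, so K sits at the high end of IE_2.
Valence configurations: Cl⁺ [Ne]3s²3p⁴, Be⁺ [He]2s¹.
Approximate IE_2 values (kJ/mol): K 3052, Cl 2298, Be 1757.
Overall IE_2 order: Be < Cl < K.

Be < Cl < K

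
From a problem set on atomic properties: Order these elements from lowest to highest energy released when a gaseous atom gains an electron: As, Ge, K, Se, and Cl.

Adding an electron releases more energy for atoms nearer the top right (short of the noble gases).
Here both period and group differ, so the two effects have to be weighed against each other.
As > K: both are in period 4; the period trend gives As the larger value.
Ge > As: this pair runs against the simple trend — see the exception note.
Se > Ge: both are in period 4; the period trend gives Se the larger value.
Cl > Se: both effects reinforce here, so Cl is clearly the higher of the two.
Note the exception: Ge has a higher electron affinity than As, contrary to the simple trend — adding an electron to As's half-filled 4p³ is unfavourable, so Ge (4p²) has the more exothermic EA.
Tabulated electron affinity (kJ/mol): Cl 349, K 48, Ge 119, As 78, Se 195.
So from lowest to highest: K < As < Ge < Se < Cl.

K, As, Ge, Se, Cl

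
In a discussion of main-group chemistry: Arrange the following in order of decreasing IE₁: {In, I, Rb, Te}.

Across a period the outer electron is held more tightly (higher IE₁); down a group it sits in a higher shell, more shielded, and comes off more easily.
All lie in period 5, so first ionization energy increases left to right.
So from highest to lowest: I > Te > In > Rb.

I > Te > In > Rb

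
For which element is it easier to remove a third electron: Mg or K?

K

IE_3 is the cost of taking one more electron from the +2 cation: Mg²⁺ is the bare [Ne] core; K²⁺ is already 1 electron into the core.
All of these are removing an electron from a noble-gas core or deeper; the smaller core (lower principal quantum number) is held far more tightly, and within a period the higher nuclear charge binds the same core more tightly.
The numbers (kJ/mol): Mg 7733, K 4420.
Overall IE_3 order: K < Mg.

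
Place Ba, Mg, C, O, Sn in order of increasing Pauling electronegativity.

Ba < Mg < Sn < C < O

C is in period 2, group 14; O is in period 2, group 16; Mg is in period 3, group 2; Sn is in period 5, group 14; Ba is in period 6, group 2.
Smaller atoms with higher effective nuclear charge are more electronegative.
Neither a single period nor a single group — weigh both effects.
Mg > Ba: Mg sits above Ba in group 2, so the down-group effect alone puts Mg higher.
Sn > Mg: the two effects oppose for this pair; the across-period effect wins (1.96 vs 1.31).
C > Sn: they share group 14; the group trend gives C the larger value.
O > C: both are in period 2; the period trend gives O the larger value.
Tabulated electronegativity (Pauling): C 2.55, O 3.44, Mg 1.31, Sn 1.96, Ba 0.89.
So from lowest to highest: Ba < Mg < Sn < C < O.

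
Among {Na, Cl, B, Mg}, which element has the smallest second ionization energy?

IE_2 is the cost of taking one more electron from the +1 cation: Na⁺ is the bare [Ne] core; Cl⁺ still has 6 valence electrons; B⁺ still has 2 valence electrons; Mg⁺ still has 1 valence electron.
Pulling an electron out of a noble-gas core costs far more than removing a remaining valence electron, so Na sits at the high end of IE_2.
Valence configurations: Cl⁺ [Ne]3s²3p⁴, B⁺ [He]2s², Mg⁺ [Ne]3s¹.
Tabulated IE_2 (kJ/mol): Na 4562, Cl 2298, B 2427, Mg 1451.
Hence IE_2: Mg < Cl < B < Na.

Mg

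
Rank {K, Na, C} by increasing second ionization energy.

After 1 electron has been removed, what remains? K⁺ is the bare [Ar] core; Na⁺ is the bare [Ne] core; C⁺ still has 3 valence electrons.
Core electrons are held far more tightly than valence electrons, so K and Na top the IE_2 order.
Tabulated IE_2 (kJ/mol): K 3052, Na 4562, C 2353.
So the second ionization energies run C < K < Na.

C < K < Na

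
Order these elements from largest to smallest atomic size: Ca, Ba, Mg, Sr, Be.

Ba, Sr, Ca, Mg, Be

Atomic radius shrinks across a period as nuclear charge pulls the same shell inward, and grows down a group as new shells are added.
All are in group 2, so atomic radius increases down the group.
So from largest to smallest: Ba > Sr > Ca > Mg > Be.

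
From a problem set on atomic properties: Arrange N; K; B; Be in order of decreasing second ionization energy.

After 1 electron has been removed, what remains? N⁺ still has 4 valence electrons; K⁺ is the bare [Ar] core; B⁺ still has 2 valence electrons; Be⁺ still has 1 valence electron.
Breaking into a closed-shell core is much more expensive than removing a leftover valence electron — K has the largest IE_2 here.
Valence configurations: N⁺ [He]2s²2p², B⁺ [He]2s², Be⁺ [He]2s¹.
The numbers (kJ/mol): N 2856, K 3052, B 2427, Be 1757.
So the second ionization energies run Be < B < N < K.

K > N > B > Be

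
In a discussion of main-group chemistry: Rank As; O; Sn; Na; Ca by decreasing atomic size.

Ca > Na > Sn > As > O

Moving right in a period, electrons are added to the same shell under a stronger nuclear pull, so atoms get smaller; moving down, a new shell is opened and atoms get larger.
Here both period and group differ, so the two effects have to be weighed against each other.
As > O: both effects reinforce here, so As is clearly the larger of the two.
Sn > As: both effects reinforce here, so Sn is clearly the larger of the two.
Na > Sn: period and group pull opposite ways; the across-period shift dominates (155 vs 140 pm).
Ca > Na: period and group pull opposite ways; the down-group shift dominates (171 vs 155 pm).
Approximate values (pm): O 63, Na 155, Ca 171, As 121, Sn 140.
So from largest to smallest: Ca > Na > Sn > As > O.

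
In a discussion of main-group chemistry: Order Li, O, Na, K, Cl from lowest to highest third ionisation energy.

Cl < K < O < Na < Li

IE_3 is the cost of taking one more electron from the +2 cation: Li²⁺ is already 1 electron into the core; O²⁺ still has 4 valence electrons; Na²⁺ is already 1 electron into the core; K²⁺ is already 1 electron into the core; Cl²⁺ still has 5 valence electrons.
Usually core removal costs more than valence removal, but here the competition is close: a tightly held n=2 valence electron can cost more to remove than an n=3 core electron, so the actual values have to decide it.
Valence configurations: O²⁺ [He]2s²2p², Cl²⁺ [Ne]3s²3p³.
Approximate IE_3 values (kJ/mol): Li 11815, O 5300, Na 6910, K 4420, Cl 3822.
Hence IE_3: Cl < K < O < Na < Li.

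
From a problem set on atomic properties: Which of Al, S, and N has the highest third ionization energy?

N

Consider each +2 ion: Al²⁺ still has 1 valence electron; S²⁺ still has 4 valence electrons; N²⁺ still has 3 valence electrons.
All are still removing valence electrons, so compare the +2 ions as you would atoms: IE_3 generally rises across a period (higher Z_eff) and falls down a group (larger shell), subject to the usual subshell exceptions.
Valence configurations: Al²⁺ [Ne]3s¹, S²⁺ [Ne]3s²3p², N²⁺ [He]2s²2p¹.
Tabulated IE_3 (kJ/mol): Al 2745, S 3357, N 4578.
Hence IE_3: Al < S < N.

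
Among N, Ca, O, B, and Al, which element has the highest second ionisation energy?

After 1 electron has been removed, what remains? N⁺ still has 4 valence electrons; Ca⁺ still has 1 valence electron; O⁺ still has 5 valence electrons; B⁺ still has 2 valence electrons; Al⁺ still has 2 valence electrons.
All are still removing valence electrons, so compare the +1 ions as you would atoms: IE_2 generally rises across a period (higher Z_eff) and falls down a group (larger shell), subject to the usual subshell exceptions.
Valence configurations: N⁺ [He]2s²2p², Ca⁺ [Ar]4s¹, O⁺ [He]2s²2p³, B⁺ [He]2s², Al⁺ [Ne]3s².
Approximate IE_2 values (kJ/mol): N 2856, Ca 1145, O 3388, B 2427, Al 1817.
So the second ionization energies run Ca < Al < B < N < O.

O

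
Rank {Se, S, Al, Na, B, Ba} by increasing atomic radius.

B is in period 2, group 13; Na is in period 3, group 1; Al is in period 3, group 13; S is in period 3, group 16; Se is in period 4, group 16; Ba is in period 6, group 2.
Moving right in a period, electrons are added to the same shell under a stronger nuclear pull, so atoms get smaller; moving down, a new shell is opened and atoms get larger.
Neither a single period nor a single group — weigh both effects.
S > B: period and group pull opposite ways; the down-group shift dominates (103 vs 85 pm).
Se > S: they share group 16; the group trend gives Se the larger value.
Al > Se: period and group pull opposite ways; the across-period shift dominates (126 vs 116 pm).
Na > Al: Na lies to the left of Al in period 3, so the across-period effect alone puts Na larger.
Ba > Na: period and group pull opposite ways; the down-group shift dominates (196 vs 155 pm).
For reference (pm): B 85, Na 155, Al 126, S 103, Se 116, Ba 196.
So from smallest to largest: B < S < Se < Al < Na < Ba.

B, S, Se, Al, Na, Ba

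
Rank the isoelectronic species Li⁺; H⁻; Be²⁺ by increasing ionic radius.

Be²⁺ < Li⁺ < H⁻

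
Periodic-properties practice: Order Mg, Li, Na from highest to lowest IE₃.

Consider each +2 ion: Mg²⁺ is the bare [Ne] core; Li²⁺ is already 1 electron into the core; Na²⁺ is already 1 electron into the core.
All of these are removing an electron from a noble-gas core or deeper; the smaller core (lower principal quantum number) is held far more tightly, and within a period the higher nuclear charge binds the same core more tightly.
Tabulated IE_3 (kJ/mol): Mg 7733, Li 11815, Na 6910.
So the third ionization energies run Na < Mg < Li.

Li > Mg > Na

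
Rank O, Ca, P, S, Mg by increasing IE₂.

Ca, Mg, P, S, O

The second ionization energy removes an electron from the +1 ion. For each element: O⁺ still has 5 valence electrons; Ca⁺ still has 1 valence electron; P⁺ still has 4 valence electrons; S⁺ still has 5 valence electrons; Mg⁺ still has 1 valence electron.
All are still removing valence electrons, so compare the +1 ions as you would atoms: IE_2 generally rises across a period (higher Z_eff) and falls down a group (larger shell), subject to the usual subshell exceptions.
Valence configurations: O⁺ [He]2s²2p³, Ca⁺ [Ar]4s¹, P⁺ [Ne]3s²3p², S⁺ [Ne]3s²3p³, Mg⁺ [Ne]3s¹.
The numbers (kJ/mol): O 3388, Ca 1145, P 1907, S 2252, Mg 1451.
Overall IE_2 order: Ca < Mg < P < S < O.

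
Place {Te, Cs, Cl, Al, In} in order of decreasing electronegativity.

Atoms toward the upper right of the periodic table pull bonding electrons most strongly.
Neither a single period nor a single group — weigh both effects.
Al > Cs: both effects reinforce here, so Al is clearly the higher of the two.
In > Al: this pair runs against the simple trend — see the exception note.
Te > In: both are in period 5; the period trend gives Te the larger value.
Cl > Te: relative to Te, both the across-period and down-group shifts push Cl's electronegativity up.
Note the exception: In has a higher electronegativity than Al, contrary to the simple trend — poor shielding by filled d (and f) subshells raises the heavier element's effective nuclear charge more than the simple down-group trend predicts.
For reference (Pauling): Al 1.61, Cl 3.16, In 1.78, Te 2.10, Cs 0.79.
So from highest to lowest: Cl > Te > In > Al > Cs.

Cl > Te > In > Al > Cs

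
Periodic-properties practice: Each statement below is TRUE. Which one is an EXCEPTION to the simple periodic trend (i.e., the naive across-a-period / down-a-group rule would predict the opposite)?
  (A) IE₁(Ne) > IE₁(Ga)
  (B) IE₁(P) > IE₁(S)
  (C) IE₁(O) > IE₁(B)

The general trend: first ionisation energy increases across a period and decreases down a group.
(A) Ne (period 2, group 18) vs Ga (period 4, group 13): the stated order agrees with the simple trend.
(B) P (period 3, group 15) vs S (period 3, group 16): the stated order contradicts the simple trend.
(C) O (period 2, group 16) vs B (period 2, group 13): the stated order agrees with the simple trend.
The exception is (B): S (3p⁴) ionizes more easily than half-filled P (3p³) because the paired 3p electron in S is pushed out by e⁻–e⁻ repulsion.

(B)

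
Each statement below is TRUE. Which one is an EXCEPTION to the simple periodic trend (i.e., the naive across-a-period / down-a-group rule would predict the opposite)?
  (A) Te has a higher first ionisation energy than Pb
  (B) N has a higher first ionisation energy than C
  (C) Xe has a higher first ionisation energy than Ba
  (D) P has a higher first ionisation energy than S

The general trend: first ionisation energy increases across a period and decreases down a group.
(A) Te (period 5, group 16) vs Pb (period 6, group 14): the stated order agrees with the simple trend.
(B) N (period 2, group 15) vs C (period 2, group 14): the stated order agrees with the simple trend.
(C) Xe (period 5, group 18) vs Ba (period 6, group 2): the stated order agrees with the simple trend.
(D) P (period 3, group 15) vs S (period 3, group 16): the stated order contradicts the simple trend.
The exception is (D): S (3p⁴) ionizes more easily than half-filled P (3p³) because the paired 3p electron in S is pushed out by e⁻–e⁻ repulsion.

(D)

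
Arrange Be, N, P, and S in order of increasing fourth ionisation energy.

IE_4 is the cost of taking one more electron from the +3 cation: Be³⁺ is already 1 electron into the core; N³⁺ still has 2 valence electrons; P³⁺ still has 2 valence electrons; S³⁺ still has 3 valence electrons.
Core electrons are held far more tightly than valence electrons, so Be tops the IE_4 order.
Valence configurations: N³⁺ [He]2s², P³⁺ [Ne]3s², S³⁺ [Ne]3s²3p¹.
S³⁺ loses a lone 3p electron whereas P³⁺ must break into a filled 3s² pair, so IE_4(P) > IE_4(S) even though S has the higher nuclear charge.
The numbers (kJ/mol): Be 21007, N 7475, P 4964, S 4556.
Hence IE_4: S < P < N < Be.

S < P < N < Be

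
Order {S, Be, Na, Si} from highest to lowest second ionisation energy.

Na > S > Be > Si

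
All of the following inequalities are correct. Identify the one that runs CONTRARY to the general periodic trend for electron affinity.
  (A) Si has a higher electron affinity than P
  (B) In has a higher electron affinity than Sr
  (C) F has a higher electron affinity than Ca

(A)

The general trend: electron affinity increases across a period and decreases down a group.
(A) Si (period 3, group 14) vs P (period 3, group 15): the stated order contradicts the simple trend.
(B) In (period 5, group 13) vs Sr (period 5, group 2): the stated order agrees with the simple trend.
(C) F (period 2, group 17) vs Ca (period 4, group 2): the stated order agrees with the simple trend.
The exception is (A): adding an electron to P's half-filled 3p³ is unfavourable, so Si (3p²) has the more exothermic EA.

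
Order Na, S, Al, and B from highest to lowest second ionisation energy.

Na, B, S, Al

IE_2 is the cost of taking one more electron from the +1 cation: Na⁺ is the bare [Ne] core; S⁺ still has 5 valence electrons; Al⁺ still has 2 valence electrons; B⁺ still has 2 valence electrons.
Pulling an electron out of a noble-gas core costs far more than removing a remaining valence electron, so Na sits at the high end of IE_2.
Valence configurations: S⁺ [Ne]3s²3p³, Al⁺ [Ne]3s², B⁺ [He]2s².
Approximate IE_2 values (kJ/mol): Na 4562, S 2252, Al 1817, B 2427.
So the second ionization energies run Al < S < B < Na.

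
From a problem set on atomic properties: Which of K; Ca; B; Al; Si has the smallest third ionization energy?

Al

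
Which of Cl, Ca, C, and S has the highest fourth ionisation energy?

IE_4 is the cost of taking one more electron from the +3 cation: Cl³⁺ still has 4 valence electrons; Ca³⁺ is already 1 electron into the core; C³⁺ still has 1 valence electron; S³⁺ still has 3 valence electrons.
Core electrons are held far more tightly than valence electrons, so Ca tops the IE_4 order.
Valence configurations: Cl³⁺ [Ne]3s²3p², C³⁺ [He]2s¹, S³⁺ [Ne]3s²3p¹.
Tabulated IE_4 (kJ/mol): Cl 5159, Ca 6491, C 6223, S 4556.
So the fourth ionization energies run S < Cl < C < Ca.

Ca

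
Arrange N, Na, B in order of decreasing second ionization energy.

Na > N > B

Consider each +1 ion: N⁺ still has 4 valence electrons; Na⁺ is the bare [Ne] core; B⁺ still has 2 valence electrons.
Core electrons are held far more tightly than valence electrons, so Na tops the IE_2 order.
Valence configurations: N⁺ [He]2s²2p², B⁺ [He]2s².
Tabulated IE_2 (kJ/mol): N 2856, Na 4562, B 2427.
Hence IE_2: B < N < Na.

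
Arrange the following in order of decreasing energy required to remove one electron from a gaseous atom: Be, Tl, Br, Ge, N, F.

Be is in period 2, group 2; N is in period 2, group 15; F is in period 2, group 17; Ge is in period 4, group 14; Br is in period 4, group 17; Tl is in period 6, group 13.
Removing the outermost electron gets harder across a period and easier down a group.
These span different periods and groups, so the two trends combine.
Ge > Tl: both effects reinforce here, so Ge is clearly the higher of the two.
Be > Ge: the two effects oppose for this pair; the down-group effect wins (900 vs 762 kJ/mol).
Br > Be: the two effects oppose for this pair; the across-period effect wins (1140 vs 900 kJ/mol).
N > Br: period and group pull opposite ways; the down-group shift dominates (1402 vs 1140 kJ/mol).
F > N: F lies to the right of N in period 2, so the across-period effect alone puts F higher.
For reference (kJ/mol): Be 900, N 1402, F 1681, Ge 762, Br 1140, Tl 589.
So from highest to lowest: F > N > Br > Be > Ge > Tl.

F, N, Br, Be, Ge, Tl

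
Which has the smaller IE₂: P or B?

P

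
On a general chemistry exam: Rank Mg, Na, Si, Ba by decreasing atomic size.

Ba > Na > Mg > Si

Na is in period 3, group 1; Mg is in period 3, group 2; Si is in period 3, group 14; Ba is in period 6, group 2.
Radius decreases left→right (rising Z_eff, same n) and increases top→bottom (higher n).
These span different periods and groups, so the two trends combine.
Mg > Si: Mg lies to the left of Si in period 3, so the across-period effect alone puts Mg larger.
Na > Mg: both are in period 3; the period trend gives Na the larger value.
Ba > Na: the two effects oppose for this pair; the down-group effect wins (196 vs 155 pm).
Tabulated atomic radius (pm): Na 155, Mg 139, Si 116, Ba 196.
So from largest to smallest: Ba > Na > Mg > Si.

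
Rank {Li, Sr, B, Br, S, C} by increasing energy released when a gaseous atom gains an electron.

Sr < B < Li < C < S < Br

Adding an electron releases more energy for atoms nearer the top right (short of the noble gases).
Neither a single period nor a single group — weigh both effects.
B > Sr: both effects reinforce here, so B is clearly the higher of the two.
Li > B: this pair runs against the simple trend — see the exception note.
C > Li: C lies to the right of Li in period 2, so the across-period effect alone puts C higher.
S > C: period and group pull opposite ways; the across-period shift dominates (200 vs 122 kJ/mol).
Br > S: the two effects oppose for this pair; the across-period effect wins (325 vs 200 kJ/mol).
Note the exception: Li has a higher electron affinity than B, contrary to the simple trend — B's ns²np¹ configuration gives only a small electron affinity — the sparsely filled np subshell binds an added electron weakly.
Tabulated electron affinity (kJ/mol): Li 60, B 27, C 122, S 200, Br 325, Sr 5.
So from lowest to highest: Sr < B < Li < C < S < Br.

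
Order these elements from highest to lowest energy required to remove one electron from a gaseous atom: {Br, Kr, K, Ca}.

Kr > Br > Ca > K

K is in period 4, group 1; Ca is in period 4, group 2; Br is in period 4, group 17; Kr is in period 4, group 18.
First ionization energy rises across a period (greater Z_eff holds electrons more tightly) and falls down a group (valence electrons are farther from the nucleus).
All lie in period 4, so first ionization energy increases left to right.
So from highest to lowest: Kr > Br > Ca > K.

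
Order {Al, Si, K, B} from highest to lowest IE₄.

B > Al > K > Si

The fourth ionization energy removes an electron from the +3 ion. For each element: Al³⁺ is the bare [Ne] core; Si³⁺ still has 1 valence electron; K³⁺ is already 2 electrons into the core; B³⁺ is the bare [He] core.
Pulling an electron out of a noble-gas core costs far more than removing a remaining valence electron, so K, Al and B sit at the high end of IE_4.
Approximate IE_4 values (kJ/mol): Al 11577, Si 4356, K 5877, B 25026.
Hence IE_4: Si < K < Al < B.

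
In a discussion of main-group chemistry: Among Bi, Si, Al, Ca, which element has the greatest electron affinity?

Si

Electron affinity generally becomes more exothermic across a period toward the halogens and less exothermic down a group.
Neither a single period nor a single group — weigh both effects.
Al > Ca: relative to Ca, both the across-period and down-group shifts push Al's electron affinity up.
Bi > Al: period and group pull opposite ways; the across-period shift dominates (91 vs 42 kJ/mol).
Si > Bi: the two effects oppose for this pair; the down-group effect wins (134 vs 91 kJ/mol).
Approximate values (kJ/mol): Al 42, Si 134, Ca 2, Bi 91.
The greatest electron affinity among these belongs to Si.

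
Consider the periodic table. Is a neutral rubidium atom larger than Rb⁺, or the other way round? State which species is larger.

Rb

Forming Rb⁺ removes 1 electron from Rb. Fewer electrons for the same nuclear charge means less shielding and a higher Z_eff on the remaining electrons, and for main-group metals the entire outer shell is lost.
A cation is smaller than its parent atom: Rb⁺ < Rb.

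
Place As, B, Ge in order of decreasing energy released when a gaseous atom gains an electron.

Ge > As > B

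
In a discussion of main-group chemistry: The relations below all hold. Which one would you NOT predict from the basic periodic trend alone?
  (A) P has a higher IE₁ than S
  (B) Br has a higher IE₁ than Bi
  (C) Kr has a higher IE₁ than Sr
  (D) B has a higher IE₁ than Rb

The general trend: IE₁ increases across a period and decreases down a group.
(A) P (period 3, group 15) vs S (period 3, group 16): the stated order contradicts the simple trend.
(B) Br (period 4, group 17) vs Bi (period 6, group 15): the stated order agrees with the simple trend.
(C) Kr (period 4, group 18) vs Sr (period 5, group 2): the stated order agrees with the simple trend.
(D) B (period 2, group 13) vs Rb (period 5, group 1): the stated order agrees with the simple trend.
The exception is (A): S (3p⁴) ionizes more easily than half-filled P (3p³) because the paired 3p electron in S is pushed out by e⁻–e⁻ repulsion.

(A)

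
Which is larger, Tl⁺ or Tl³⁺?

Tl⁺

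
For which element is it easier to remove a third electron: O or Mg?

The third ionization energy removes an electron from the +2 ion. For each element: O²⁺ still has 4 valence electrons; Mg²⁺ is the bare [Ne] core.
Pulling an electron out of a noble-gas core costs far more than removing a remaining valence electron, so Mg sits at the high end of IE_3.
The numbers (kJ/mol): O 5300, Mg 7733.
Overall IE_3 order: O < Mg.

O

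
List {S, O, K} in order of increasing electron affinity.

O is in period 2, group 16; S is in period 3, group 16; K is in period 4, group 1.
Electron affinity generally becomes more exothermic across a period toward the halogens and less exothermic down a group.
These span different periods and groups, so the two trends combine.
O > K: relative to K, both the across-period and down-group shifts push O's electron affinity up.
S > O: this pair runs against the simple trend — see the exception note.
Note the exception: S has a higher electron affinity than O, contrary to the simple trend — the compact 2p subshell of O repels the added electron more than S's larger 3p does.
For reference (kJ/mol): O 141, S 200, K 48.
So from lowest to highest: K < O < S.

K < O < S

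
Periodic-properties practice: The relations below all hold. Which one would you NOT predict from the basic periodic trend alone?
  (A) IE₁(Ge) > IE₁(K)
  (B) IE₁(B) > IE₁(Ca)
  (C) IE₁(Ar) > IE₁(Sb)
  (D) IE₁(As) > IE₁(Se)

The general trend: IE₁ increases across a period and decreases down a group.
(A) Ge (period 4, group 14) vs K (period 4, group 1): the stated order agrees with the simple trend.
(B) B (period 2, group 13) vs Ca (period 4, group 2): the stated order agrees with the simple trend.
(C) Ar (period 3, group 18) vs Sb (period 5, group 15): the stated order agrees with the simple trend.
(D) As (period 4, group 15) vs Se (period 4, group 16): the stated order contradicts the simple trend.
The exception is (D): Se (4p⁴) ionizes more easily than half-filled As (4p³).

(D)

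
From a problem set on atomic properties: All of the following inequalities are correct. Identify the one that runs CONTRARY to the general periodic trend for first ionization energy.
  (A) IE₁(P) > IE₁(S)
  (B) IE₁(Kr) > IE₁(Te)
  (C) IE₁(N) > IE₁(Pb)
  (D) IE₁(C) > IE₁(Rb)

(A)

The general trend: first ionization energy increases across a period and decreases down a group.
(A) P (period 3, group 15) vs S (period 3, group 16): the stated order contradicts the simple trend.
(B) Kr (period 4, group 18) vs Te (period 5, group 16): the stated order agrees with the simple trend.
(C) N (period 2, group 15) vs Pb (period 6, group 14): the stated order agrees with the simple trend.
(D) C (period 2, group 14) vs Rb (period 5, group 1): the stated order agrees with the simple trend.
The exception is (A): S (3p⁴) ionizes more easily than half-filled P (3p³) because the paired 3p electron in S is pushed out by e⁻–e⁻ repulsion.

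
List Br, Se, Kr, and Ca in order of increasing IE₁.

Ca is in period 4, group 2; Se is in period 4, group 16; Br is in period 4, group 17; Kr is in period 4, group 18.
First ionization energy rises across a period (greater Z_eff holds electrons more tightly) and falls down a group (valence electrons are farther from the nucleus).
All lie in period 4, so first ionization energy increases left to right.
So from lowest to highest: Ca < Se < Br < Kr.

Ca < Se < Br < Kr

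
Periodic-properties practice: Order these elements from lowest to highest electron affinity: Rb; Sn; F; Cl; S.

Rb, Sn, S, F, Cl

F is in period 2, group 17; S is in period 3, group 16; Cl is in period 3, group 17; Rb is in period 5, group 1; Sn is in period 5, group 14.
Adding an electron releases more energy for atoms nearer the top right (short of the noble gases).
Here both period and group differ, so the two effects have to be weighed against each other.
Sn > Rb: Sn lies to the right of Rb in period 5, so the across-period effect alone puts Sn higher.
S > Sn: both effects reinforce here, so S is clearly the higher of the two.
F > S: both effects reinforce here, so F is clearly the higher of the two.
Cl > F: this pair runs against the simple trend — see the exception note.
Note the exception: Cl has a higher electron affinity than F, contrary to the simple trend — F's small 2p subshell makes the incoming electron feel strong e⁻–e⁻ repulsion, so Cl actually releases more energy on gaining an electron.
For reference (kJ/mol): F 328, S 200, Cl 349, Rb 47, Sn 107.
So from lowest to highest: Rb < Sn < S < F < Cl.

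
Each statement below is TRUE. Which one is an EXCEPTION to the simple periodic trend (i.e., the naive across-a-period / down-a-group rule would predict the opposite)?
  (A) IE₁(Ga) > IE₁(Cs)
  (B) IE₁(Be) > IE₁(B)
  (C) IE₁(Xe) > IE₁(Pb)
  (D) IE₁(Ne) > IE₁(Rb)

The general trend: first ionisation energy increases across a period and decreases down a group.
(A) Ga (period 4, group 13) vs Cs (period 6, group 1): the stated order agrees with the simple trend.
(B) Be (period 2, group 2) vs B (period 2, group 13): the stated order contradicts the simple trend.
(C) Xe (period 5, group 18) vs Pb (period 6, group 14): the stated order agrees with the simple trend.
(D) Ne (period 2, group 18) vs Rb (period 5, group 1): the stated order agrees with the simple trend.
The exception is (B): removing B's lone 2p electron is easier than breaking Be's filled 2s².

(B)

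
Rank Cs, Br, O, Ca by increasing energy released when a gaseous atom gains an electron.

O is in period 2, group 16; Ca is in period 4, group 2; Br is in period 4, group 17; Cs is in period 6, group 1.
Adding an electron releases more energy for atoms nearer the top right (short of the noble gases).
Neither a single period nor a single group — weigh both effects.
Cs > Ca: this pair runs against the simple trend — see the exception note.
O > Cs: relative to Cs, both the across-period and down-group shifts push O's electron affinity up.
Br > O: the two effects oppose for this pair; the across-period effect wins (325 vs 141 kJ/mol).
Note the exception: Cs has a higher electron affinity than Ca, contrary to the simple trend — adding an electron to Ca (ns²) has to open a new, higher-energy np subshell, which is unfavourable.
Approximate values (kJ/mol): O 141, Ca 2, Br 325, Cs 46.
So from lowest to highest: Ca < Cs < O < Br.

Ca, Cs, O, Br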